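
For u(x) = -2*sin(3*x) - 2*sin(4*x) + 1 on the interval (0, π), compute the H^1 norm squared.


||u||_{H^1(0,π)}^2 = -8/3 + 55*π

u'(x) = -6*cos(3*x) - 8*cos(4*x).
Expand u² and (u')² and integrate term by term on (0, π), using: for integers n ≥ 1, ∫_0^π sin²(nx) dx = ∫_0^π cos²(nx) dx = π/2; for n ≠ n', ∫_0^π sin(nx)sin(n'x) dx = ∫_0^π cos(nx)cos(n'x) dx = 0; and by product-to-sum, ∫_0^π sin(nx)cos(n'x) dx = ½∫_0^π [sin((n+n')x) + sin((n−n')x)] dx, which is 0 when n+n' is even and 2n/(n²−n'²) when n+n' is odd (it need not vanish on (0, π)). For the constant mode: ∫_0^π 1 dx = π, ∫_0^π cos(nx) dx = 0, ∫_0^π sin(nx) dx = (1−(−1)^n)/n.
  u² squared terms: (1)²·∫1 dx = 1·π = π;  (-2)²·∫sin(3x)² dx = 4·π/2 = 2*π;  (-2)²·∫sin(4x)² dx = 4·π/2 = 2*π.
  u² cross terms: 2·(1)·(-2)·∫1·sin(3x) dx = -4·(2/3) = -8/3;  2·(1)·(-2)·∫1·sin(4x) dx = -4·(0) = 0;  2·(-2)·(-2)·∫sin(3x)·sin(4x) dx = 8·(0) = 0.
  So ∫_0^π u² dx = π + 2*π + 2*π − 8/3 + 0 + 0 = -8/3 + 5*π.
  (u')² squared terms: (-8)²·∫cos(4x)² dx = 64·π/2 = 32*π;  (-6)²·∫cos(3x)² dx = 36·π/2 = 18*π.
  (u')² cross terms: 2·(-8)·(-6)·∫cos(4x)·cos(3x) dx = 96·(0) = 0.
  So ∫_0^π (u')² dx = 32*π + 18*π + 0 = 50*π.
||u||_{H^1}^2 = (-8/3 + 5*π) + (50*π) = -8/3 + 55*π.


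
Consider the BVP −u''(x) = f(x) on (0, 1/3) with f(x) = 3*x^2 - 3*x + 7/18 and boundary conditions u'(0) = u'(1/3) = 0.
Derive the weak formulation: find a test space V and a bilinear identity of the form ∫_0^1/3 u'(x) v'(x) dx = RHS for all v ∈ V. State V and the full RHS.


V = H^1(0, 1/3) (no boundary constraint on v; u is determined up to an additive constant); weak form: ∫_0^1/3 u'v' dx = ∫_0^1/3 (3*x^2 - 3*x + 7/18) v dx for all v ∈ V.

Multiply both sides by a test function v and integrate from 0 to 1/3:
  ∫_0^1/3 −u''(x) v(x) dx = ∫_0^1/3 f(x) v(x) dx.
Integrate the LHS by parts once:
  ∫_0^1/3 −u'' v dx = −[u'(x) v(x)]_0^1/3 + ∫_0^1/3 u'(x) v'(x) dx.
Thus ∫_0^1/3 u'(x) v'(x) dx = ∫_0^1/3 f(x) v(x) dx + [u'(x) v(x)]_0^1/3.
Choose V so that boundary terms are either known or forced to vanish.
u has homogeneous Neumann: u'(0) = u'(1/3) = 0. So [u' v]_0^1/3 = 0·v(1/3) − 0·v(0) = 0 for any v; take V = H^1(0, 1/3).
Weak formulation: find u (satisfying any essential BC) such that ∫_0^1/3 u'(x) v'(x) dx = ∫_0^1/3 f v dx for all v ∈ V (homogeneous Neumann, so boundary terms vanish).
Substituting f(x) = 3*x^2 - 3*x + 7/18, the right-hand side is ∫_0^1/3 (3*x^2 - 3*x + 7/18) v dx.
Compatibility check (pure Neumann): taking v ≡ 1 ∈ V gives 0 = ∫_0^1/3 f dx + (0) − (0), i.e. ∫_0^1/3 f dx must equal u'(0) − u'(1/3) = 0. Indeed ∫_0^1/3 (3*x^2 - 3*x + 7/18) dx = 0, so the data are compatible. The solution is then unique only up to an additive constant (fix it e.g. by requiring ∫_0^1/3 u dx = 0).


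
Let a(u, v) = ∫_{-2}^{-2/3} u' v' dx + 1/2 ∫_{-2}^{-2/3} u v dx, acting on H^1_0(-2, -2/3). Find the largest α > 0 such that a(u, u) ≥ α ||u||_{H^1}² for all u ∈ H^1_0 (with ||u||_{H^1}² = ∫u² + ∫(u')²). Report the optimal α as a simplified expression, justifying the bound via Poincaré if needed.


α = (8 + 9*π^2)/(16 + 9*π^2)

Coercivity of a(·,·) on H^1_0(-2, -2/3) means a(u, u) ≥ α ||u||_{H^1}² for every u ∈ H^1_0.
The interval has length L = 4/3, and Poincaré/coercivity depend only on L. Here a(u, u) = ∫(u')² + (1/2)·∫u².
Here 0 < c = 1/2 < 1. The condition a(u,u) ≥ α||u||_{H^1}² reads (1−α)∫(u')² ≥ (α−c)∫u². Any admissible α is ≤ 1 (rapidly oscillating u have ∫u²/∫(u')² → 0), and α = 1 would force 0 ≥ (1−c)∫u², impossible since c < 1; so 1−α > 0. By the sharp Poincaré inequality on H^1_0 of an interval of length L, ∫(u')² ≥ (π/L)²∫u² with equality for the first sine mode sin(π(x−x₀)/L) (x₀ the left endpoint), so the inequality holds for all u iff (1−α)(π/L)² ≥ α − c, i.e. α ≤ ((π/L)² + c)/((π/L)² + 1) = (1 + c(L/π)²)/(1 + (L/π)²). With (π/L)² = 9*π^2/16 and c = 1/2, the largest admissible constant is α = ((π/L)² + c)/((π/L)² + 1).
Simplifying, α = (8 + 9*π^2)/(16 + 9*π^2).


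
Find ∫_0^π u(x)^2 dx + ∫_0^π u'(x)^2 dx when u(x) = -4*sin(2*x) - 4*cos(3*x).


||u||_{H^1(0,π)}^2 = -256 + 120*π

u'(x) = 12*sin(3*x) - 8*cos(2*x).
Expand u² and (u')² and integrate term by term on (0, π), using: for integers n ≥ 1, ∫_0^π sin²(nx) dx = ∫_0^π cos²(nx) dx = π/2; for n ≠ n', ∫_0^π sin(nx)sin(n'x) dx = ∫_0^π cos(nx)cos(n'x) dx = 0; and by product-to-sum, ∫_0^π sin(nx)cos(n'x) dx = ½∫_0^π [sin((n+n')x) + sin((n−n')x)] dx, which is 0 when n+n' is even and 2n/(n²−n'²) when n+n' is odd (it need not vanish on (0, π)).
  u² squared terms: (-4)²·∫cos(3x)² dx = 16·π/2 = 8*π;  (-4)²·∫sin(2x)² dx = 16·π/2 = 8*π.
  u² cross terms: 2·(-4)·(-4)·∫cos(3x)·sin(2x) dx = 32·(-4/5) = -128/5.
  So ∫_0^π u² dx = 8*π + 8*π − 128/5 = -128/5 + 16*π.
  (u')² squared terms: (-8)²·∫cos(2x)² dx = 64·π/2 = 32*π;  (12)²·∫sin(3x)² dx = 144·π/2 = 72*π.
  (u')² cross terms: 2·(-8)·(12)·∫cos(2x)·sin(3x) dx = -192·(6/5) = -1152/5.
  So ∫_0^π (u')² dx = 32*π + 72*π − 1152/5 = -1152/5 + 104*π.
||u||_{H^1}^2 = (-128/5 + 16*π) + (-1152/5 + 104*π) = -256 + 120*π.


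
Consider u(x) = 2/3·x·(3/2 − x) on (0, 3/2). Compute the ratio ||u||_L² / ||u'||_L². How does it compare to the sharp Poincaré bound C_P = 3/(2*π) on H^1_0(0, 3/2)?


||u||_L² / ||u'||_L² = 3*sqrt(10)/20 < C_P = 3/(2*π).

u(x) = 2/3·x·(3/2 − x), so u'(x) = 1 - 4*x/3.
u(x) = 2/3·x·(3/2 − x) vanishes at x = 0 and x = 3/2, so u ∈ H^1_0(0, 3/2). Differentiate via the product rule and integrate the resulting polynomials term by term.
  ∫_0^3/2 u² dx = ∫_0^3/2 (4*x^4/9 - 4*x^3/3 + x^2) dx. Term by term:
    ∫_0^3/2 4*x^4/9 dx = 27/40;  ∫_0^3/2 -4*x^3/3 dx = -27/16;  ∫_0^3/2 x^2 dx = 9/8.
  Sum: 27/40 − 27/16 + 9/8 = 9/80.
  ∫_0^3/2 (u')² dx = ∫_0^3/2 (16*x^2/9 - 8*x/3 + 1) dx. Term by term:
    ∫_0^3/2 16*x^2/9 dx = 2;  ∫_0^3/2 -8*x/3 dx = -3;  ∫_0^3/2 1 dx = 3/2.
  Sum: 2 − 3 + 3/2 = 1/2.
∫_0^3/2 u² dx = 9/80, so ||u||_L² = 3*sqrt(5)/20.
∫_0^3/2 (u')² dx = 1/2, so ||u'||_L² = sqrt(2)/2.
Ratio ||u||_L² / ||u'||_L² = 3*sqrt(10)/20.
Sharp Poincaré constant on H^1_0(0, 3/2) is C_P = L/π = 3/(2*π), achieved by sin(2*π/3·x).
A polynomial bump cannot attain the sharp Poincaré constant (only the first sine eigenfunction does), so the ratio is strictly less than C_P, consistent with ||u||_L² ≤ C_P ||u'||_L².


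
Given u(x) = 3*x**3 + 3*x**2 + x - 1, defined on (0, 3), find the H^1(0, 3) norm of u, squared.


||u||_{H^1}^2 = 432021/35

The H^1 norm (squared) on an interval (0, L) is
  ||u||_{H^1}^2 = ∫_0^L u(x)^2 dx + ∫_0^L u'(x)^2 dx.
Compute u'(x) = 9*x**2 + 6*x + 1.
Then u(x)^2 = 9*x**6 + 18*x**5 + 15*x**4 - 5*x**2 - 2*x + 1 and u'(x)^2 = 81*x**4 + 108*x**3 + 54*x**2 + 12*x + 1.
Integrate each monomial from 0 to 3 using ∫_0^3 c·x^n dx = c·3^(n+1)/(n+1):
  ∫_0^3 u(x)^2 dx = ∫_0^3 (9*x^6 + 18*x^5 + 15*x^4 - 5*x^2 - 2*x + 1) dx. Term by term:
    ∫_0^3 9*x^6 dx = 19683/7;  ∫_0^3 18*x^5 dx = 2187;  ∫_0^3 15*x^4 dx = 729;
    ∫_0^3 -5*x^2 dx = -45;  ∫_0^3 -2*x dx = -9;  ∫_0^3 1 dx = 3.
  Sum: 19683/7 + 2187 + 729 − 45 − 9 + 3 = 39738/7.
  ∫_0^3 u'(x)^2 dx = ∫_0^3 (81*x^4 + 108*x^3 + 54*x^2 + 12*x + 1) dx. Term by term:
    ∫_0^3 81*x^4 dx = 19683/5;  ∫_0^3 108*x^3 dx = 2187;  ∫_0^3 54*x^2 dx = 486;
    ∫_0^3 12*x dx = 54;  ∫_0^3 1 dx = 3.
  Sum: 19683/5 + 2187 + 486 + 54 + 3 = 33333/5.
Adding: ||u||_{H^1}^2 = 39738/7 + 33333/5 = 432021/35.


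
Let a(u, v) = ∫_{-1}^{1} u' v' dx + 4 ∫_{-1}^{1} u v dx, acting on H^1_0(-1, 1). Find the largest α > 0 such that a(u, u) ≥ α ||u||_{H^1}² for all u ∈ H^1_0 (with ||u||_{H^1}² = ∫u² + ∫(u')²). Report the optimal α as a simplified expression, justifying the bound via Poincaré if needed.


α = 1

Coercivity of a(·,·) on H^1_0(-1, 1) means a(u, u) ≥ α ||u||_{H^1}² for every u ∈ H^1_0.
The interval has length L = 2, and Poincaré/coercivity depend only on L. Here a(u, u) = ∫(u')² + (4)·∫u².
Here c = 4 ≥ 1, so a(u,u) = ∫(u')² + c∫u² ≥ ∫(u')² + ∫u² = ||u||_{H^1}², i.e. α = 1 works. No larger α is possible: a(u,u) ≥ α||u||_{H^1}² means (1−α)∫(u')² ≥ (α−c)∫u², and for the modes u_n = sin(nπ(x−x₀)/L) (x₀ the left endpoint) one has ∫u_n²/∫(u_n')² = (L/(nπ))² → 0, so a(u_n,u_n)/||u_n||_{H^1}² → 1. Hence the optimal constant is α = 1.
Therefore α = 1.


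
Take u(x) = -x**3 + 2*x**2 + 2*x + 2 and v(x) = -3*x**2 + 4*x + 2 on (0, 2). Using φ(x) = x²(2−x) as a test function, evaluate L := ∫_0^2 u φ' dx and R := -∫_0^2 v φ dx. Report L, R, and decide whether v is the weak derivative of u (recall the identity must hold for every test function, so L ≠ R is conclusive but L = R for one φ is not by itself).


LHS = -8/3, RHS = -8/3. Yes, v = u' weakly.

u(x) = -x**3 + 2*x**2 + 2*x + 2, classical derivative u'(x) = -3*x**2 + 4*x + 2.
φ(x) = x²(2−x), so φ'(x) = x*(4 - 3*x).
Note φ(0) = φ(2) = 0, so the boundary term u·φ vanishes.
LHS = ∫_0^2 u(x) φ'(x) dx = ∫_0^2 (3*x^5 - 10*x^4 + 2*x^3 + 2*x^2 + 8*x) dx. Term by term:
  ∫_0^2 3*x^5 dx = 32;  ∫_0^2 -10*x^4 dx = -64;  ∫_0^2 2*x^3 dx = 8;
  ∫_0^2 2*x^2 dx = 16/3;  ∫_0^2 8*x dx = 16.
Sum: 32 − 64 + 8 + 16/3 + 16 = -8/3.
So LHS = -8/3.
∫_0^2 v(x) φ(x) dx = ∫_0^2 (3*x^5 - 10*x^4 + 6*x^3 + 4*x^2) dx. Term by term:
  ∫_0^2 3*x^5 dx = 32;  ∫_0^2 -10*x^4 dx = -64;  ∫_0^2 6*x^3 dx = 24;
  ∫_0^2 4*x^2 dx = 32/3.
Sum: 32 − 64 + 24 + 32/3 = 8/3.
So RHS = -∫_0^2 v(x) φ(x) dx = -8/3.
LHS = RHS, so the identity holds for this test φ.
Moreover u is smooth here and v(x) = u'(x) = -3*x**2 + 4*x + 2 pointwise, so the identity holds for every test function. Hence v is the weak derivative of u.


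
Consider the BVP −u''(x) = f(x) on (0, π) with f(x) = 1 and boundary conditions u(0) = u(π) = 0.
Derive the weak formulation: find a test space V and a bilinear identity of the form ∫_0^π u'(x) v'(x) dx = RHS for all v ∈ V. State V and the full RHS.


V = H^1_0(0, π) (so v(0) = v(π) = 0); weak form: ∫_0^π u'v' dx = ∫_0^π (1) v dx for all v ∈ V.

Multiply both sides by a test function v and integrate from 0 to π:
  ∫_0^π −u''(x) v(x) dx = ∫_0^π f(x) v(x) dx.
Integrate the LHS by parts once:
  ∫_0^π −u'' v dx = −[u'(x) v(x)]_0^π + ∫_0^π u'(x) v'(x) dx.
Thus ∫_0^π u'(x) v'(x) dx = ∫_0^π f(x) v(x) dx + [u'(x) v(x)]_0^π.
Choose V so that boundary terms are either known or forced to vanish.
u is Dirichlet: u(0) = u(π) = 0. Let V = H^1_0(0, π); then v(0) = v(π) = 0, and [u' v]_0^π = 0.
Weak formulation: find u (satisfying any essential BC) such that ∫_0^π u'(x) v'(x) dx = ∫_0^π f v dx for all v ∈ V.
Substituting f(x) = 1, the right-hand side is ∫_0^π (1) v dx.


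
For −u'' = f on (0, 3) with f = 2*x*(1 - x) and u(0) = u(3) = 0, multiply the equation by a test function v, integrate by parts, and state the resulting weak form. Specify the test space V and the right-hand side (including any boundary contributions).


V = H^1_0(0, 3) (so v(0) = v(3) = 0); weak form: ∫_0^3 u'v' dx = ∫_0^3 (2*x*(1 - x)) v dx for all v ∈ V.

Multiply both sides by a test function v and integrate from 0 to 3:
  ∫_0^3 −u''(x) v(x) dx = ∫_0^3 f(x) v(x) dx.
Integrate the LHS by parts once:
  ∫_0^3 −u'' v dx = −[u'(x) v(x)]_0^3 + ∫_0^3 u'(x) v'(x) dx.
Thus ∫_0^3 u'(x) v'(x) dx = ∫_0^3 f(x) v(x) dx + [u'(x) v(x)]_0^3.
Choose V so that boundary terms are either known or forced to vanish.
u is Dirichlet: u(0) = u(3) = 0. Let V = H^1_0(0, 3); then v(0) = v(3) = 0, and [u' v]_0^3 = 0.
Weak formulation: find u (satisfying any essential BC) such that ∫_0^3 u'(x) v'(x) dx = ∫_0^3 f v dx for all v ∈ V.
Substituting f(x) = 2*x*(1 - x), the right-hand side is ∫_0^3 (2*x*(1 - x)) v dx.


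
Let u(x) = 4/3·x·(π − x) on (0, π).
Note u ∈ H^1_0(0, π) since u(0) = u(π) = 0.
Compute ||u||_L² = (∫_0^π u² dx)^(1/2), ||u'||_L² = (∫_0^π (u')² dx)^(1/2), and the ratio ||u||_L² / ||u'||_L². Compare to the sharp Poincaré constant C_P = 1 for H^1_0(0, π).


||u||_L² / ||u'||_L² = sqrt(10)*π/10 < C_P = 1.

u(x) = 4/3·x·(π − x), so u'(x) = -8*x/3 + 4*π/3.
u(x) = 4/3·x·(π − x) vanishes at x = 0 and x = π, so u ∈ H^1_0(0, π). Differentiate via the product rule and integrate the resulting polynomials term by term.
  ∫_0^π u² dx = ∫_0^π (16*x^4/9 - 32*π*x^3/9 + 16*π^2*x^2/9) dx. Term by term:
    ∫_0^π 16*x^4/9 dx = 16*π^5/45;  ∫_0^π -32*π*x^3/9 dx = -8*π^5/9;  ∫_0^π 16*π^2*x^2/9 dx = 16*π^5/27.
  Sum: 16*π^5/45 − 8*π^5/9 + 16*π^5/27 = 8*π^5/135.
  ∫_0^π (u')² dx = ∫_0^π (64*x^2/9 - 64*π*x/9 + 16*π^2/9) dx. Term by term:
    ∫_0^π 64*x^2/9 dx = 64*π^3/27;  ∫_0^π -64*π*x/9 dx = -32*π^3/9;  ∫_0^π 16*π^2/9 dx = 16*π^3/9.
  Sum: 64*π^3/27 − 32*π^3/9 + 16*π^3/9 = 16*π^3/27.
∫_0^π u² dx = 8*π^5/135, so ||u||_L² = 2*sqrt(30)*π^(5/2)/45.
∫_0^π (u')² dx = 16*π^3/27, so ||u'||_L² = 4*sqrt(3)*π^(3/2)/9.
Ratio ||u||_L² / ||u'||_L² = sqrt(10)*π/10.
Sharp Poincaré constant on H^1_0(0, π) is C_P = L/π = 1, achieved by sin(x).
A polynomial bump cannot attain the sharp Poincaré constant (only the first sine eigenfunction does), so the ratio is strictly less than C_P, consistent with ||u||_L² ≤ C_P ||u'||_L².


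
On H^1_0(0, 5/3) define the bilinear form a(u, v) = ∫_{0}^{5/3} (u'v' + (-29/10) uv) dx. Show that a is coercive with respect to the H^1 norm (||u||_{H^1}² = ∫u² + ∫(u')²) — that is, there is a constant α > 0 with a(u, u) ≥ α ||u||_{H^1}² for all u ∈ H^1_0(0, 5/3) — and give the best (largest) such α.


α = (-145 + 18*π^2)/(2*(25 + 9*π^2))

Coercivity of a(·,·) on H^1_0(0, 5/3) means a(u, u) ≥ α ||u||_{H^1}² for every u ∈ H^1_0.
The interval has length L = 5/3, and Poincaré/coercivity depend only on L. Here a(u, u) = ∫(u')² + (-29/10)·∫u².
Here c = -29/10 < 0 with |c| < (π/L)² = 9*π^2/25, so coercivity still holds. The condition a(u,u) ≥ α||u||_{H^1}² reads (1−α)∫(u')² ≥ (α−c)∫u². Any admissible α is ≤ 1 (rapidly oscillating u have ∫u²/∫(u')² → 0), and α = 1 would force 0 ≥ (1−c)∫u², impossible since c < 1; so 1−α > 0. By the sharp Poincaré inequality on H^1_0 of an interval of length L, ∫(u')² ≥ (π/L)²∫u² with equality for the first sine mode sin(π(x−x₀)/L) (x₀ the left endpoint), so the inequality holds for all u iff (1−α)(π/L)² ≥ α − c, i.e. α ≤ ((π/L)² + c)/((π/L)² + 1) = (1 + c(L/π)²)/(1 + (L/π)²). (Direct route, valid since c ≤ 0: Poincaré gives c∫u² ≥ c(L/π)²∫(u')², so a(u,u) ≥ (1 + c(L/π)²)∫(u')², while ||u||_{H^1}² ≤ (1 + (L/π)²)∫(u')²; dividing yields the same α.) With (π/L)² = 9*π^2/25 and c = -29/10, the largest admissible constant is α = ((π/L)² + c)/((π/L)² + 1).
Simplifying, α = (-145 + 18*π^2)/(2*(25 + 9*π^2)).


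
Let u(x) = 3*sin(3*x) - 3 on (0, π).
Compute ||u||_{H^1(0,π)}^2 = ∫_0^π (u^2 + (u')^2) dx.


||u||_{H^1(0,π)}^2 = -12 + 54*π

u'(x) = 9*cos(3*x).
Expand u² and (u')² and integrate term by term on (0, π), using: for integers n ≥ 1, ∫_0^π sin²(nx) dx = ∫_0^π cos²(nx) dx = π/2; for n ≠ n', ∫_0^π sin(nx)sin(n'x) dx = ∫_0^π cos(nx)cos(n'x) dx = 0; and by product-to-sum, ∫_0^π sin(nx)cos(n'x) dx = ½∫_0^π [sin((n+n')x) + sin((n−n')x)] dx, which is 0 when n+n' is even and 2n/(n²−n'²) when n+n' is odd (it need not vanish on (0, π)). For the constant mode: ∫_0^π 1 dx = π, ∫_0^π cos(nx) dx = 0, ∫_0^π sin(nx) dx = (1−(−1)^n)/n.
  u² squared terms: (-3)²·∫1 dx = 9·π = 9*π;  (3)²·∫sin(3x)² dx = 9·π/2 = 9*π/2.
  u² cross terms: 2·(-3)·(3)·∫1·sin(3x) dx = -18·(2/3) = -12.
  So ∫_0^π u² dx = 9*π + 9*π/2 − 12 = -12 + 27*π/2.
  (u')² squared terms: (9)²·∫cos(3x)² dx = 81·π/2 = 81*π/2.
  So ∫_0^π (u')² dx = 81*π/2.
||u||_{H^1}^2 = (-12 + 27*π/2) + (81*π/2) = -12 + 54*π.


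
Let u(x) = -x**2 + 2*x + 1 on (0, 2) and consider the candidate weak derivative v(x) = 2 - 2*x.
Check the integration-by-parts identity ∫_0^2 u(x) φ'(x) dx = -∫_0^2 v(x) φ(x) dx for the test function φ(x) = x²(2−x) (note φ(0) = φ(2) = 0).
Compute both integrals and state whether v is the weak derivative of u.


LHS = 8/15, RHS = 8/15. Yes, v = u' weakly.

u(x) = -x**2 + 2*x + 1, classical derivative u'(x) = 2 - 2*x.
φ(x) = x²(2−x), so φ'(x) = x*(4 - 3*x).
Note φ(0) = φ(2) = 0, so the boundary term u·φ vanishes.
LHS = ∫_0^2 u(x) φ'(x) dx = ∫_0^2 (3*x^4 - 10*x^3 + 5*x^2 + 4*x) dx. Term by term:
  ∫_0^2 3*x^4 dx = 96/5;  ∫_0^2 -10*x^3 dx = -40;  ∫_0^2 5*x^2 dx = 40/3;
  ∫_0^2 4*x dx = 8.
Sum: 96/5 − 40 + 40/3 + 8 = 8/15.
So LHS = 8/15.
∫_0^2 v(x) φ(x) dx = ∫_0^2 (2*x^4 - 6*x^3 + 4*x^2) dx. Term by term:
  ∫_0^2 2*x^4 dx = 64/5;  ∫_0^2 -6*x^3 dx = -24;  ∫_0^2 4*x^2 dx = 32/3.
Sum: 64/5 − 24 + 32/3 = -8/15.
So RHS = -∫_0^2 v(x) φ(x) dx = 8/15.
LHS = RHS, so the identity holds for this test φ.
Moreover u is smooth here and v(x) = u'(x) = 2 - 2*x pointwise, so the identity holds for every test function. Hence v is the weak derivative of u.


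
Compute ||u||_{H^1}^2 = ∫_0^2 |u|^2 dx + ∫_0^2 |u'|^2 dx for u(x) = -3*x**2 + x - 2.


||u||_{H^1}^2 = 2134/15

The H^1 norm (squared) on an interval (0, L) is
  ||u||_{H^1}^2 = ∫_0^L u(x)^2 dx + ∫_0^L u'(x)^2 dx.
Compute u'(x) = 1 - 6*x.
Then u(x)^2 = 9*x**4 - 6*x**3 + 13*x**2 - 4*x + 4 and u'(x)^2 = 36*x**2 - 12*x + 1.
Integrate each monomial from 0 to 2 using ∫_0^2 c·x^n dx = c·2^(n+1)/(n+1):
  ∫_0^2 u(x)^2 dx = ∫_0^2 (9*x^4 - 6*x^3 + 13*x^2 - 4*x + 4) dx. Term by term:
    ∫_0^2 9*x^4 dx = 288/5;  ∫_0^2 -6*x^3 dx = -24;  ∫_0^2 13*x^2 dx = 104/3;
    ∫_0^2 -4*x dx = -8;  ∫_0^2 4 dx = 8.
  Sum: 288/5 − 24 + 104/3 − 8 + 8 = 1024/15.
  ∫_0^2 u'(x)^2 dx = ∫_0^2 (36*x^2 - 12*x + 1) dx. Term by term:
    ∫_0^2 36*x^2 dx = 96;  ∫_0^2 -12*x dx = -24;  ∫_0^2 1 dx = 2.
  Sum: 96 − 24 + 2 = 74.
Adding: ||u||_{H^1}^2 = 1024/15 + 74 = 2134/15.


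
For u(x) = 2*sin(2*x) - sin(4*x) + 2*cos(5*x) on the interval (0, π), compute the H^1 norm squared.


||u||_{H^1(0,π)}^2 = 3328/63 + 141*π/2

u'(x) = -10*sin(5*x) + 4*cos(2*x) - 4*cos(4*x).
Expand u² and (u')² and integrate term by term on (0, π), using: for integers n ≥ 1, ∫_0^π sin²(nx) dx = ∫_0^π cos²(nx) dx = π/2; for n ≠ n', ∫_0^π sin(nx)sin(n'x) dx = ∫_0^π cos(nx)cos(n'x) dx = 0; and by product-to-sum, ∫_0^π sin(nx)cos(n'x) dx = ½∫_0^π [sin((n+n')x) + sin((n−n')x)] dx, which is 0 when n+n' is even and 2n/(n²−n'²) when n+n' is odd (it need not vanish on (0, π)).
  u² squared terms: (-1)²·∫sin(4x)² dx = 1·π/2 = π/2;  (2)²·∫cos(5x)² dx = 4·π/2 = 2*π;  (2)²·∫sin(2x)² dx = 4·π/2 = 2*π.
  u² cross terms: 2·(-1)·(2)·∫sin(4x)·cos(5x) dx = -4·(-8/9) = 32/9;  2·(-1)·(2)·∫sin(4x)·sin(2x) dx = -4·(0) = 0;  2·(2)·(2)·∫cos(5x)·sin(2x) dx = 8·(-4/21) = -32/21.
  So ∫_0^π u² dx = π/2 + 2*π + 2*π + 32/9 + 0 − 32/21 = 128/63 + 9*π/2.
  (u')² squared terms: (-10)²·∫sin(5x)² dx = 100·π/2 = 50*π;  (-4)²·∫cos(4x)² dx = 16·π/2 = 8*π;  (4)²·∫cos(2x)² dx = 16·π/2 = 8*π.
  (u')² cross terms: 2·(-10)·(-4)·∫sin(5x)·cos(4x) dx = 80·(10/9) = 800/9;  2·(-10)·(4)·∫sin(5x)·cos(2x) dx = -80·(10/21) = -800/21;  2·(-4)·(4)·∫cos(4x)·cos(2x) dx = -32·(0) = 0.
  So ∫_0^π (u')² dx = 50*π + 8*π + 8*π + 800/9 − 800/21 + 0 = 3200/63 + 66*π.
||u||_{H^1}^2 = (128/63 + 9*π/2) + (3200/63 + 66*π) = 3328/63 + 141*π/2.


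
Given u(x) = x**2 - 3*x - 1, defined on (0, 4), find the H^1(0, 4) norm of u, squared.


||u||_{H^1}^2 = 712/15

The H^1 norm (squared) on an interval (0, L) is
  ||u||_{H^1}^2 = ∫_0^L u(x)^2 dx + ∫_0^L u'(x)^2 dx.
Compute u'(x) = 2*x - 3.
Then u(x)^2 = x**4 - 6*x**3 + 7*x**2 + 6*x + 1 and u'(x)^2 = 4*x**2 - 12*x + 9.
Integrate each monomial from 0 to 4 using ∫_0^4 c·x^n dx = c·4^(n+1)/(n+1):
  ∫_0^4 u(x)^2 dx = ∫_0^4 (x^4 - 6*x^3 + 7*x^2 + 6*x + 1) dx. Term by term:
    ∫_0^4 x^4 dx = 1024/5;  ∫_0^4 -6*x^3 dx = -384;  ∫_0^4 7*x^2 dx = 448/3;
    ∫_0^4 6*x dx = 48;  ∫_0^4 1 dx = 4.
  Sum: 1024/5 − 384 + 448/3 + 48 + 4 = 332/15.
  ∫_0^4 u'(x)^2 dx = ∫_0^4 (4*x^2 - 12*x + 9) dx. Term by term:
    ∫_0^4 4*x^2 dx = 256/3;  ∫_0^4 -12*x dx = -96;  ∫_0^4 9 dx = 36.
  Sum: 256/3 − 96 + 36 = 76/3.
Adding: ||u||_{H^1}^2 = 332/15 + 76/3 = 712/15.


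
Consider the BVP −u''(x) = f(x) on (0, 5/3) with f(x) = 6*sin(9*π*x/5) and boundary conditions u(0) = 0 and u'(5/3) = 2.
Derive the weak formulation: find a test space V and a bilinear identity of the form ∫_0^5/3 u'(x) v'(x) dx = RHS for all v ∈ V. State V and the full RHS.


V = {v ∈ H^1(0, 5/3) : v(0) = 0} (test functions vanish at x = 0 where u is specified); weak form: ∫_0^5/3 u'v' dx = ∫_0^5/3 (6*sin(9*π*x/5)) v dx + 2·v(5/3) for all v ∈ V.

Multiply both sides by a test function v and integrate from 0 to 5/3:
  ∫_0^5/3 −u''(x) v(x) dx = ∫_0^5/3 f(x) v(x) dx.
Integrate the LHS by parts once:
  ∫_0^5/3 −u'' v dx = −[u'(x) v(x)]_0^5/3 + ∫_0^5/3 u'(x) v'(x) dx.
Thus ∫_0^5/3 u'(x) v'(x) dx = ∫_0^5/3 f(x) v(x) dx + [u'(x) v(x)]_0^5/3.
Choose V so that boundary terms are either known or forced to vanish.
Mixed BC: u(0) = 0 (Dirichlet) and u'(5/3) = 2 (Neumann). Define V = {v ∈ H^1(0, 5/3) : v(0) = 0}. Then [u' v]_0^5/3 = u'(5/3)·v(5/3) − u'(0)·0 = 2·v(5/3).
Weak formulation: find u (satisfying any essential BC) such that ∫_0^5/3 u'(x) v'(x) dx = ∫_0^5/3 f v dx + 2·v(5/3) for all v ∈ V (Dirichlet at 0 absorbed into V; Neumann datum at x = 5/3 contributes the boundary term).
Substituting f(x) = 6*sin(9*π*x/5), the right-hand side is ∫_0^5/3 (6*sin(9*π*x/5)) v dx + 2·v(5/3).


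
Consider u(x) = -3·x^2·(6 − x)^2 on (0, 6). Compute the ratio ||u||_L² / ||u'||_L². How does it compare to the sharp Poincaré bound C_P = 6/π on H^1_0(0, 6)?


||u||_L² / ||u'||_L² = sqrt(3) < C_P = 6/π.

u(x) = -3·x^2·(6 − x)^2, so u'(x) = 12*x*(-x^2 + 9*x - 18).
u(x) = -3·x^2·(6 − x)^2 vanishes at x = 0 and x = 6, so u ∈ H^1_0(0, 6). Differentiate via the product rule and integrate the resulting polynomials term by term.
  ∫_0^6 u² dx = ∫_0^6 (9*x^8 - 216*x^7 + 1944*x^6 - 7776*x^5 + 11664*x^4) dx. Term by term:
    ∫_0^6 9*x^8 dx = 10077696;  ∫_0^6 -216*x^7 dx = -45349632;  ∫_0^6 1944*x^6 dx = 544195584/7;
    ∫_0^6 -7776*x^5 dx = -60466176;  ∫_0^6 11664*x^4 dx = 90699264/5.
  Sum: 10077696 − 45349632 + 544195584/7 − 60466176 + 90699264/5 = 5038848/35.
  ∫_0^6 (u')² dx = ∫_0^6 (144*x^6 - 2592*x^5 + 16848*x^4 - 46656*x^3 + 46656*x^2) dx. Term by term:
    ∫_0^6 144*x^6 dx = 40310784/7;  ∫_0^6 -2592*x^5 dx = -20155392;  ∫_0^6 16848*x^4 dx = 131010048/5;
    ∫_0^6 -46656*x^3 dx = -15116544;  ∫_0^6 46656*x^2 dx = 3359232.
  Sum: 40310784/7 − 20155392 + 131010048/5 − 15116544 + 3359232 = 1679616/35.
∫_0^6 u² dx = 5038848/35, so ||u||_L² = 1296*sqrt(105)/35.
∫_0^6 (u')² dx = 1679616/35, so ||u'||_L² = 1296*sqrt(35)/35.
Ratio ||u||_L² / ||u'||_L² = sqrt(3).
Sharp Poincaré constant on H^1_0(0, 6) is C_P = L/π = 6/π, achieved by sin(π/6·x).
A polynomial bump cannot attain the sharp Poincaré constant (only the first sine eigenfunction does), so the ratio is strictly less than C_P, consistent with ||u||_L² ≤ C_P ||u'||_L².


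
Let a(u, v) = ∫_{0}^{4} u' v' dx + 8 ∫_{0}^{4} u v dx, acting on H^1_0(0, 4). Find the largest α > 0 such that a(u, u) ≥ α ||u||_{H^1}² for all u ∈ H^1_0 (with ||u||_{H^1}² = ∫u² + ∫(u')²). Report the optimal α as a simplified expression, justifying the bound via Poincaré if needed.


α = 1

Coercivity of a(·,·) on H^1_0(0, 4) means a(u, u) ≥ α ||u||_{H^1}² for every u ∈ H^1_0.
The interval has length L = 4, and Poincaré/coercivity depend only on L. Here a(u, u) = ∫(u')² + (8)·∫u².
Here c = 8 ≥ 1, so a(u,u) = ∫(u')² + c∫u² ≥ ∫(u')² + ∫u² = ||u||_{H^1}², i.e. α = 1 works. No larger α is possible: a(u,u) ≥ α||u||_{H^1}² means (1−α)∫(u')² ≥ (α−c)∫u², and for the modes u_n = sin(nπ(x−x₀)/L) (x₀ the left endpoint) one has ∫u_n²/∫(u_n')² = (L/(nπ))² → 0, so a(u_n,u_n)/||u_n||_{H^1}² → 1. Hence the optimal constant is α = 1.
Therefore α = 1.


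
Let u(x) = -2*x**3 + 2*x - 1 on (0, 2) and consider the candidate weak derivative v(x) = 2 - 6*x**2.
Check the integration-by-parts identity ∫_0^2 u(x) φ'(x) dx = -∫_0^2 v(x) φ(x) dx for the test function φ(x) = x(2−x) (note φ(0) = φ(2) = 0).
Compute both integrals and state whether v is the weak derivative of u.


LHS = 104/15, RHS = 104/15. Yes, v = u' weakly.

u(x) = -2*x**3 + 2*x - 1, classical derivative u'(x) = 2 - 6*x**2.
φ(x) = x(2−x), so φ'(x) = 2 - 2*x.
Note φ(0) = φ(2) = 0, so the boundary term u·φ vanishes.
LHS = ∫_0^2 u(x) φ'(x) dx = ∫_0^2 (4*x^4 - 4*x^3 - 4*x^2 + 6*x - 2) dx. Term by term:
  ∫_0^2 4*x^4 dx = 128/5;  ∫_0^2 -4*x^3 dx = -16;  ∫_0^2 -4*x^2 dx = -32/3;
  ∫_0^2 6*x dx = 12;  ∫_0^2 -2 dx = -4.
Sum: 128/5 − 16 − 32/3 + 12 − 4 = 104/15.
So LHS = 104/15.
∫_0^2 v(x) φ(x) dx = ∫_0^2 (6*x^4 - 12*x^3 - 2*x^2 + 4*x) dx. Term by term:
  ∫_0^2 6*x^4 dx = 192/5;  ∫_0^2 -12*x^3 dx = -48;  ∫_0^2 -2*x^2 dx = -16/3;
  ∫_0^2 4*x dx = 8.
Sum: 192/5 − 48 − 16/3 + 8 = -104/15.
So RHS = -∫_0^2 v(x) φ(x) dx = 104/15.
LHS = RHS, so the identity holds for this test φ.
Moreover u is smooth here and v(x) = u'(x) = 2 - 6*x**2 pointwise, so the identity holds for every test function. Hence v is the weak derivative of u.


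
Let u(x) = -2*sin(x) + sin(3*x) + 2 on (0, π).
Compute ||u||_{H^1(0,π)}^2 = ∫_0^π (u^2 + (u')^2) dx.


||u||_{H^1(0,π)}^2 = -40/3 + 13*π

u'(x) = -2*cos(x) + 3*cos(3*x).
Expand u² and (u')² and integrate term by term on (0, π), using: for integers n ≥ 1, ∫_0^π sin²(nx) dx = ∫_0^π cos²(nx) dx = π/2; for n ≠ n', ∫_0^π sin(nx)sin(n'x) dx = ∫_0^π cos(nx)cos(n'x) dx = 0; and by product-to-sum, ∫_0^π sin(nx)cos(n'x) dx = ½∫_0^π [sin((n+n')x) + sin((n−n')x)] dx, which is 0 when n+n' is even and 2n/(n²−n'²) when n+n' is odd (it need not vanish on (0, π)). For the constant mode: ∫_0^π 1 dx = π, ∫_0^π cos(nx) dx = 0, ∫_0^π sin(nx) dx = (1−(−1)^n)/n.
  u² squared terms: (2)²·∫1 dx = 4·π = 4*π;  (-2)²·∫sin(x)² dx = 4·π/2 = 2*π;  (1)²·∫sin(3x)² dx = 1·π/2 = π/2.
  u² cross terms: 2·(2)·(-2)·∫1·sin(x) dx = -8·(2) = -16;  2·(2)·(1)·∫1·sin(3x) dx = 4·(2/3) = 8/3;  2·(-2)·(1)·∫sin(x)·sin(3x) dx = -4·(0) = 0.
  So ∫_0^π u² dx = 4*π + 2*π + π/2 − 16 + 8/3 + 0 = -40/3 + 13*π/2.
  (u')² squared terms: (-2)²·∫cos(x)² dx = 4·π/2 = 2*π;  (3)²·∫cos(3x)² dx = 9·π/2 = 9*π/2.
  (u')² cross terms: 2·(-2)·(3)·∫cos(x)·cos(3x) dx = -12·(0) = 0.
  So ∫_0^π (u')² dx = 2*π + 9*π/2 + 0 = 13*π/2.
||u||_{H^1}^2 = (-40/3 + 13*π/2) + (13*π/2) = -40/3 + 13*π.


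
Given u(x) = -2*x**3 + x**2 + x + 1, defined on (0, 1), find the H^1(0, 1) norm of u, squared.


||u||_{H^1}^2 = 701/210

The H^1 norm (squared) on an interval (0, L) is
  ||u||_{H^1}^2 = ∫_0^L u(x)^2 dx + ∫_0^L u'(x)^2 dx.
Compute u'(x) = -6*x**2 + 2*x + 1.
Then u(x)^2 = 4*x**6 - 4*x**5 - 3*x**4 - 2*x**3 + 3*x**2 + 2*x + 1 and u'(x)^2 = 36*x**4 - 24*x**3 - 8*x**2 + 4*x + 1.
Integrate each monomial from 0 to 1 using ∫_0^1 c·x^n dx = c·1^(n+1)/(n+1):
  ∫_0^1 u(x)^2 dx = ∫_0^1 (4*x^6 - 4*x^5 - 3*x^4 - 2*x^3 + 3*x^2 + 2*x + 1) dx. Term by term:
    ∫_0^1 4*x^6 dx = 4/7;  ∫_0^1 -4*x^5 dx = -2/3;  ∫_0^1 -3*x^4 dx = -3/5;
    ∫_0^1 -2*x^3 dx = -1/2;  ∫_0^1 3*x^2 dx = 1;  ∫_0^1 2*x dx = 1;
    ∫_0^1 1 dx = 1.
  Sum: 4/7 − 2/3 − 3/5 − 1/2 + 1 + 1 + 1 = 379/210.
  ∫_0^1 u'(x)^2 dx = ∫_0^1 (36*x^4 - 24*x^3 - 8*x^2 + 4*x + 1) dx. Term by term:
    ∫_0^1 36*x^4 dx = 36/5;  ∫_0^1 -24*x^3 dx = -6;  ∫_0^1 -8*x^2 dx = -8/3;
    ∫_0^1 4*x dx = 2;  ∫_0^1 1 dx = 1.
  Sum: 36/5 − 6 − 8/3 + 2 + 1 = 23/15.
Adding: ||u||_{H^1}^2 = 379/210 + 23/15 = 701/210.


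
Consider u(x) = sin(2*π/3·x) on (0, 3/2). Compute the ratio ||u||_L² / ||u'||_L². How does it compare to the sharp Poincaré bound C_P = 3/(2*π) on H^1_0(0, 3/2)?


||u||_L² / ||u'||_L² = 3/(2*π) = C_P.

u(x) = sin(2*π/3·x), so u'(x) = 2*π*cos(2*π*x/3)/3.
Writing u(x) = A·sin(kπx/L) with A = 1 and k = 1, use ∫_0^L sin²(kπx/L) dx = L/2 and ∫_0^L cos²(kπx/L) dx = L/2.
u² = 1·sin²(2*π/3·x) and (u')² = 4*π^2/9·cos²(2*π/3·x), and each of sin², cos² integrates to L/2 = 3/4 over (0, 3/2).
∫_0^3/2 u² dx = 3/4, so ||u||_L² = sqrt(3)/2.
∫_0^3/2 (u')² dx = π^2/3, so ||u'||_L² = sqrt(3)*π/3.
Ratio ||u||_L² / ||u'||_L² = 3/(2*π).
Sharp Poincaré constant on H^1_0(0, 3/2) is C_P = L/π = 3/(2*π), achieved by sin(2*π/3·x).
This is the k = 1 eigenfunction (up to amplitude), so the ratio equals the sharp Poincaré constant exactly.


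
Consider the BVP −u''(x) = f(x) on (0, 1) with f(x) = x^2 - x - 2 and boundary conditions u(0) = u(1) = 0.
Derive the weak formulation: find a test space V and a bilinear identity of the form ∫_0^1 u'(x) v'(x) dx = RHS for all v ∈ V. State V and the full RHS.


V = H^1_0(0, 1) (so v(0) = v(1) = 0); weak form: ∫_0^1 u'v' dx = ∫_0^1 (x^2 - x - 2) v dx for all v ∈ V.

Multiply both sides by a test function v and integrate from 0 to 1:
  ∫_0^1 −u''(x) v(x) dx = ∫_0^1 f(x) v(x) dx.
Integrate the LHS by parts once:
  ∫_0^1 −u'' v dx = −[u'(x) v(x)]_0^1 + ∫_0^1 u'(x) v'(x) dx.
Thus ∫_0^1 u'(x) v'(x) dx = ∫_0^1 f(x) v(x) dx + [u'(x) v(x)]_0^1.
Choose V so that boundary terms are either known or forced to vanish.
u is Dirichlet: u(0) = u(1) = 0. Let V = H^1_0(0, 1); then v(0) = v(1) = 0, and [u' v]_0^1 = 0.
Weak formulation: find u (satisfying any essential BC) such that ∫_0^1 u'(x) v'(x) dx = ∫_0^1 f v dx for all v ∈ V.
Substituting f(x) = x^2 - x - 2, the right-hand side is ∫_0^1 (x^2 - x - 2) v dx.


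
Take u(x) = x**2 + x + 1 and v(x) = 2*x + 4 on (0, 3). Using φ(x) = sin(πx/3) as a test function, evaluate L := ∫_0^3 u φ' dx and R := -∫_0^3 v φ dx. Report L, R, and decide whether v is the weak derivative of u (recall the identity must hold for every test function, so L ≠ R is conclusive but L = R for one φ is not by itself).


LHS = -24/π, RHS = -42/π. No, v is not the weak derivative of u.

u(x) = x**2 + x + 1, classical derivative u'(x) = 2*x + 1.
φ(x) = sin(πx/3), so φ'(x) = π*cos(π*x/3)/3.
Note φ(0) = φ(3) = 0, so the boundary term u·φ vanishes.
LHS = ∫_0^3 u(x) φ'(x) dx = ∫_0^3 (π*x^2*cos(π*x/3)/3 + π*x*cos(π*x/3)/3 + π*cos(π*x/3)/3) dx. Term by term:
  ∫_0^3 π*cos(π*x/3)/3 dx = 0;  ∫_0^3 π*x*cos(π*x/3)/3 dx = -6/π;  ∫_0^3 π*x^2*cos(π*x/3)/3 dx = -18/π.
Sum: 0 − 6/π − 18/π = -24/π.
So LHS = -24/π.
∫_0^3 v(x) φ(x) dx = ∫_0^3 (2*x*sin(π*x/3) + 4*sin(π*x/3)) dx. Term by term:
  ∫_0^3 4*sin(π*x/3) dx = 24/π;  ∫_0^3 2*x*sin(π*x/3) dx = 18/π.
Sum: 24/π + 18/π = 42/π.
So RHS = -∫_0^3 v(x) φ(x) dx = -42/π.
LHS − RHS = 18/π ≠ 0, so the identity fails.
(For a valid weak derivative the identity must hold for EVERY test function, in particular this one. The failure shows v is NOT the weak derivative of u.)
Correct weak derivative would be u'(x) = 2*x + 1.


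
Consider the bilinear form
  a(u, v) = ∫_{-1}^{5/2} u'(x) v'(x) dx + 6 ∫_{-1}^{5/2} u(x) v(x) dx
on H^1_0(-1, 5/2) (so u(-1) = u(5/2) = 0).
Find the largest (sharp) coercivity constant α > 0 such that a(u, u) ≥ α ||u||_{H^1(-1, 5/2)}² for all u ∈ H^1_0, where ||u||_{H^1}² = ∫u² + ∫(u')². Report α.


α = 1

Coercivity of a(·,·) on H^1_0(-1, 5/2) means a(u, u) ≥ α ||u||_{H^1}² for every u ∈ H^1_0.
The interval has length L = 7/2, and Poincaré/coercivity depend only on L. Here a(u, u) = ∫(u')² + (6)·∫u².
Here c = 6 ≥ 1, so a(u,u) = ∫(u')² + c∫u² ≥ ∫(u')² + ∫u² = ||u||_{H^1}², i.e. α = 1 works. No larger α is possible: a(u,u) ≥ α||u||_{H^1}² means (1−α)∫(u')² ≥ (α−c)∫u², and for the modes u_n = sin(nπ(x−x₀)/L) (x₀ the left endpoint) one has ∫u_n²/∫(u_n')² = (L/(nπ))² → 0, so a(u_n,u_n)/||u_n||_{H^1}² → 1. Hence the optimal constant is α = 1.
Therefore α = 1.


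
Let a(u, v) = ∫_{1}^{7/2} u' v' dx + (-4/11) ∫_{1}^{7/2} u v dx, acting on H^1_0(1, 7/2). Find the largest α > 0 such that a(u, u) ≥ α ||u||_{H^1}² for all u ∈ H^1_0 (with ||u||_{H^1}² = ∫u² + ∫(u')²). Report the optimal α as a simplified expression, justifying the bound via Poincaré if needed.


α = 4*(-25 + 11*π^2)/(11*(25 + 4*π^2))

Coercivity of a(·,·) on H^1_0(1, 7/2) means a(u, u) ≥ α ||u||_{H^1}² for every u ∈ H^1_0.
The interval has length L = 5/2, and Poincaré/coercivity depend only on L. Here a(u, u) = ∫(u')² + (-4/11)·∫u².
Here c = -4/11 < 0 with |c| < (π/L)² = 4*π^2/25, so coercivity still holds. The condition a(u,u) ≥ α||u||_{H^1}² reads (1−α)∫(u')² ≥ (α−c)∫u². Any admissible α is ≤ 1 (rapidly oscillating u have ∫u²/∫(u')² → 0), and α = 1 would force 0 ≥ (1−c)∫u², impossible since c < 1; so 1−α > 0. By the sharp Poincaré inequality on H^1_0 of an interval of length L, ∫(u')² ≥ (π/L)²∫u² with equality for the first sine mode sin(π(x−x₀)/L) (x₀ the left endpoint), so the inequality holds for all u iff (1−α)(π/L)² ≥ α − c, i.e. α ≤ ((π/L)² + c)/((π/L)² + 1) = (1 + c(L/π)²)/(1 + (L/π)²). (Direct route, valid since c ≤ 0: Poincaré gives c∫u² ≥ c(L/π)²∫(u')², so a(u,u) ≥ (1 + c(L/π)²)∫(u')², while ||u||_{H^1}² ≤ (1 + (L/π)²)∫(u')²; dividing yields the same α.) With (π/L)² = 4*π^2/25 and c = -4/11, the largest admissible constant is α = ((π/L)² + c)/((π/L)² + 1).
Simplifying, α = 4*(-25 + 11*π^2)/(11*(25 + 4*π^2)).


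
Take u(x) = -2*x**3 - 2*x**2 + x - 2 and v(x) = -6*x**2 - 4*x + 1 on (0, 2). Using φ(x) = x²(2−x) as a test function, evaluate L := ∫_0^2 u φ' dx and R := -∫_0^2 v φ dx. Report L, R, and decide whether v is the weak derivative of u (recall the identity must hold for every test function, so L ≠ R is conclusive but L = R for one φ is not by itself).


LHS = 268/15, RHS = 268/15. Yes, v = u' weakly.

u(x) = -2*x**3 - 2*x**2 + x - 2, classical derivative u'(x) = -6*x**2 - 4*x + 1.
φ(x) = x²(2−x), so φ'(x) = x*(4 - 3*x).
Note φ(0) = φ(2) = 0, so the boundary term u·φ vanishes.
LHS = ∫_0^2 u(x) φ'(x) dx = ∫_0^2 (6*x^5 - 2*x^4 - 11*x^3 + 10*x^2 - 8*x) dx. Term by term:
  ∫_0^2 6*x^5 dx = 64;  ∫_0^2 -2*x^4 dx = -64/5;  ∫_0^2 -11*x^3 dx = -44;
  ∫_0^2 10*x^2 dx = 80/3;  ∫_0^2 -8*x dx = -16.
Sum: 64 − 64/5 − 44 + 80/3 − 16 = 268/15.
So LHS = 268/15.
∫_0^2 v(x) φ(x) dx = ∫_0^2 (6*x^5 - 8*x^4 - 9*x^3 + 2*x^2) dx. Term by term:
  ∫_0^2 6*x^5 dx = 64;  ∫_0^2 -8*x^4 dx = -256/5;  ∫_0^2 -9*x^3 dx = -36;
  ∫_0^2 2*x^2 dx = 16/3.
Sum: 64 − 256/5 − 36 + 16/3 = -268/15.
So RHS = -∫_0^2 v(x) φ(x) dx = 268/15.
LHS = RHS, so the identity holds for this test φ.
Moreover u is smooth here and v(x) = u'(x) = -6*x**2 - 4*x + 1 pointwise, so the identity holds for every test function. Hence v is the weak derivative of u.


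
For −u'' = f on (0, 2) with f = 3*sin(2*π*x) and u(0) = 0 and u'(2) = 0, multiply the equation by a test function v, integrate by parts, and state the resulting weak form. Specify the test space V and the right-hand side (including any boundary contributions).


V = {v ∈ H^1(0, 2) : v(0) = 0} (test functions vanish at x = 0 where u is specified); weak form: ∫_0^2 u'v' dx = ∫_0^2 (3*sin(2*π*x)) v dx for all v ∈ V.

Multiply both sides by a test function v and integrate from 0 to 2:
  ∫_0^2 −u''(x) v(x) dx = ∫_0^2 f(x) v(x) dx.
Integrate the LHS by parts once:
  ∫_0^2 −u'' v dx = −[u'(x) v(x)]_0^2 + ∫_0^2 u'(x) v'(x) dx.
Thus ∫_0^2 u'(x) v'(x) dx = ∫_0^2 f(x) v(x) dx + [u'(x) v(x)]_0^2.
Choose V so that boundary terms are either known or forced to vanish.
Mixed BC: u(0) = 0 (Dirichlet) and u'(2) = 0 (Neumann). Define V = {v ∈ H^1(0, 2) : v(0) = 0}. Then [u' v]_0^2 = u'(2)·v(2) − u'(0)·0 = 0.
Weak formulation: find u (satisfying any essential BC) such that ∫_0^2 u'(x) v'(x) dx = ∫_0^2 f v dx for all v ∈ V (Dirichlet at 0 absorbed into V; the Neumann datum at x = 2 is zero, so no boundary term remains).
Substituting f(x) = 3*sin(2*π*x), the right-hand side is ∫_0^2 (3*sin(2*π*x)) v dx.


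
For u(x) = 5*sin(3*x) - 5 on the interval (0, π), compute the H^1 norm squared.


||u||_{H^1(0,π)}^2 = -100/3 + 150*π

u'(x) = 15*cos(3*x).
Expand u² and (u')² and integrate term by term on (0, π), using: for integers n ≥ 1, ∫_0^π sin²(nx) dx = ∫_0^π cos²(nx) dx = π/2; for n ≠ n', ∫_0^π sin(nx)sin(n'x) dx = ∫_0^π cos(nx)cos(n'x) dx = 0; and by product-to-sum, ∫_0^π sin(nx)cos(n'x) dx = ½∫_0^π [sin((n+n')x) + sin((n−n')x)] dx, which is 0 when n+n' is even and 2n/(n²−n'²) when n+n' is odd (it need not vanish on (0, π)). For the constant mode: ∫_0^π 1 dx = π, ∫_0^π cos(nx) dx = 0, ∫_0^π sin(nx) dx = (1−(−1)^n)/n.
  u² squared terms: (-5)²·∫1 dx = 25·π = 25*π;  (5)²·∫sin(3x)² dx = 25·π/2 = 25*π/2.
  u² cross terms: 2·(-5)·(5)·∫1·sin(3x) dx = -50·(2/3) = -100/3.
  So ∫_0^π u² dx = 25*π + 25*π/2 − 100/3 = -100/3 + 75*π/2.
  (u')² squared terms: (15)²·∫cos(3x)² dx = 225·π/2 = 225*π/2.
  So ∫_0^π (u')² dx = 225*π/2.
||u||_{H^1}^2 = (-100/3 + 75*π/2) + (225*π/2) = -100/3 + 150*π.


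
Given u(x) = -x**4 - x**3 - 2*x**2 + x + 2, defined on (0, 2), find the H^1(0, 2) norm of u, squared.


||u||_{H^1}^2 = 48322/45

The H^1 norm (squared) on an interval (0, L) is
  ||u||_{H^1}^2 = ∫_0^L u(x)^2 dx + ∫_0^L u'(x)^2 dx.
Compute u'(x) = -4*x**3 - 3*x**2 - 4*x + 1.
Then u(x)^2 = x**8 + 2*x**7 + 5*x**6 + 2*x**5 - 2*x**4 - 8*x**3 - 7*x**2 + 4*x + 4 and u'(x)^2 = 16*x**6 + 24*x**5 + 41*x**4 + 16*x**3 + 10*x**2 - 8*x + 1.
Integrate each monomial from 0 to 2 using ∫_0^2 c·x^n dx = c·2^(n+1)/(n+1):
  ∫_0^2 u(x)^2 dx = ∫_0^2 (x^8 + 2*x^7 + 5*x^6 + 2*x^5 - 2*x^4 - 8*x^3 - 7*x^2 + 4*x + 4) dx. Term by term:
    ∫_0^2 x^8 dx = 512/9;  ∫_0^2 2*x^7 dx = 64;  ∫_0^2 5*x^6 dx = 640/7;
    ∫_0^2 2*x^5 dx = 64/3;  ∫_0^2 -2*x^4 dx = -64/5;  ∫_0^2 -8*x^3 dx = -32;
    ∫_0^2 -7*x^2 dx = -56/3;  ∫_0^2 4*x dx = 8;  ∫_0^2 4 dx = 8.
  Sum: 512/9 + 64 + 640/7 + 64/3 − 64/5 − 32 − 56/3 + 8 + 8 = 58648/315.
  ∫_0^2 u'(x)^2 dx = ∫_0^2 (16*x^6 + 24*x^5 + 41*x^4 + 16*x^3 + 10*x^2 - 8*x + 1) dx. Term by term:
    ∫_0^2 16*x^6 dx = 2048/7;  ∫_0^2 24*x^5 dx = 256;  ∫_0^2 41*x^4 dx = 1312/5;
    ∫_0^2 16*x^3 dx = 64;  ∫_0^2 10*x^2 dx = 80/3;  ∫_0^2 -8*x dx = -16;
    ∫_0^2 1 dx = 2.
  Sum: 2048/7 + 256 + 1312/5 + 64 + 80/3 − 16 + 2 = 93202/105.
Adding: ||u||_{H^1}^2 = 58648/315 + 93202/105 = 48322/45.


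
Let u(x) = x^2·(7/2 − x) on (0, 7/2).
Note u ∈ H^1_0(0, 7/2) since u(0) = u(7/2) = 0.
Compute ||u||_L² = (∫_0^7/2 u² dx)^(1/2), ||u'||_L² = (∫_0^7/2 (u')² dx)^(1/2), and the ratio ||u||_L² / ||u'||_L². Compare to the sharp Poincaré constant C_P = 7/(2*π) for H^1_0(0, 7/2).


||u||_L² / ||u'||_L² = sqrt(14)/4 < C_P = 7/(2*π).

u(x) = x^2·(7/2 − x), so u'(x) = x*(7 - 3*x).
u(x) = x^2·(7/2 − x) vanishes at x = 0 and x = 7/2, so u ∈ H^1_0(0, 7/2). Differentiate via the product rule and integrate the resulting polynomials term by term.
  ∫_0^7/2 u² dx = ∫_0^7/2 (x^6 - 7*x^5 + 49*x^4/4) dx. Term by term:
    ∫_0^7/2 x^6 dx = 117649/128;  ∫_0^7/2 -7*x^5 dx = -823543/384;  ∫_0^7/2 49*x^4/4 dx = 823543/640.
  Sum: 117649/128 − 823543/384 + 823543/640 = 117649/1920.
  ∫_0^7/2 (u')² dx = ∫_0^7/2 (9*x^4 - 42*x^3 + 49*x^2) dx. Term by term:
    ∫_0^7/2 9*x^4 dx = 151263/160;  ∫_0^7/2 -42*x^3 dx = -50421/32;  ∫_0^7/2 49*x^2 dx = 16807/24.
  Sum: 151263/160 − 50421/32 + 16807/24 = 16807/240.
∫_0^7/2 u² dx = 117649/1920, so ||u||_L² = 343*sqrt(30)/240.
∫_0^7/2 (u')² dx = 16807/240, so ||u'||_L² = 49*sqrt(105)/60.
Ratio ||u||_L² / ||u'||_L² = sqrt(14)/4.
Sharp Poincaré constant on H^1_0(0, 7/2) is C_P = L/π = 7/(2*π), achieved by sin(2*π/7·x).
A polynomial bump cannot attain the sharp Poincaré constant (only the first sine eigenfunction does), so the ratio is strictly less than C_P, consistent with ||u||_L² ≤ C_P ||u'||_L².
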